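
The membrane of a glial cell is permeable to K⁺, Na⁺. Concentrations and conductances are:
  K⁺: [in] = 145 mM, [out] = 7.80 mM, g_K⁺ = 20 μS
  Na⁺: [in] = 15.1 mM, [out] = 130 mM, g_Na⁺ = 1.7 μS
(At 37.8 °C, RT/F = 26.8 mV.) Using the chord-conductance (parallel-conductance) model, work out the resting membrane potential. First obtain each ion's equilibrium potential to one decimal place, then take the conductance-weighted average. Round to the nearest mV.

E_K⁺ = (26.8/1)·ln(7.80/145) = -78.3 mV
E_Na⁺ = (26.8/1)·ln(130/15.1) = 57.7 mV
Vm = (Σ gᵢEᵢ)/(Σ gᵢ) = (20·-78.3 + 1.7·57.7) / (20 + 1.7)
= -1467.91 / 21.7 = -67.65 mV

-68 mV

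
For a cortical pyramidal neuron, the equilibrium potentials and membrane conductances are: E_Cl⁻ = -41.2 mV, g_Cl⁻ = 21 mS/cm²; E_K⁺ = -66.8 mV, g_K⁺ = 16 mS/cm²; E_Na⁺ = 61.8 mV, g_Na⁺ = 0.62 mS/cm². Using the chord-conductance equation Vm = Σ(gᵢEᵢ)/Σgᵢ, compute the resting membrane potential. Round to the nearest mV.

-50 mV

Σ gᵢEᵢ = 21·(-41.2) + 16·(-66.8) + 0.62·(61.8) = -1895.68
Σ gᵢ = 21 + 16 + 0.62 = 37.62
Vm = -1895.68 / 37.62 = -50.39 mV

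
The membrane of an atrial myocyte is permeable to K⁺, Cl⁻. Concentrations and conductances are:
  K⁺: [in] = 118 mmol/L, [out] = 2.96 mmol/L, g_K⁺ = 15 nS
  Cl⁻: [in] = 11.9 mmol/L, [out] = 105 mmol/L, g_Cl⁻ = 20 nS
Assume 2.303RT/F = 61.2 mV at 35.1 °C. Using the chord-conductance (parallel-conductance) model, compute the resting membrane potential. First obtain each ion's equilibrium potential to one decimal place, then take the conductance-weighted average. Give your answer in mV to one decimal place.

-75.1 mV

E_K⁺ = (61.2/1)·log₁₀(2.96/118) = -98.0 mV
E_Cl⁻ = (61.2/-1)·log₁₀(105/11.9) = -57.9 mV
Vm = (Σ gᵢEᵢ)/(Σ gᵢ) = (15·-98.0 + 20·-57.9) / (15 + 20)
= -2628.00 / 35 = -75.09 mV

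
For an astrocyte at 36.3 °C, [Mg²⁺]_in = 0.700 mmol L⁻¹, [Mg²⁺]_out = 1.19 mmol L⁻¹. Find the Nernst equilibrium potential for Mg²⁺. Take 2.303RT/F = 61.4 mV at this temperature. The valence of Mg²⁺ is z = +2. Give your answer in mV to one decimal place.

7.1 mV

E = (61.4/z) · log₁₀([Mg²⁺]_out/[Mg²⁺]_in) with z = +2.
= (61.4/2) · log₁₀(1.19/0.700) = 30.70 · log₁₀(1.7)
= 30.70 · (0.2304) = 7.07 mV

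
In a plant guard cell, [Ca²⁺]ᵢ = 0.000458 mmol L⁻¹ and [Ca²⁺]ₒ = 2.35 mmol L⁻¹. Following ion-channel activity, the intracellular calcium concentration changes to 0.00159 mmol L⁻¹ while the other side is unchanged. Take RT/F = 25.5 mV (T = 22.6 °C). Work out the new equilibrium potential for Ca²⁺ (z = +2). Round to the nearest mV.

93 mV

After the shift: [Ca²⁺]_out = 2.35, [Ca²⁺]_in = 0.00159 mmol L⁻¹.
E_new = (25.5/2)·ln(2.35/0.00159) = 12.75 · (7.2984) = 93.06 mV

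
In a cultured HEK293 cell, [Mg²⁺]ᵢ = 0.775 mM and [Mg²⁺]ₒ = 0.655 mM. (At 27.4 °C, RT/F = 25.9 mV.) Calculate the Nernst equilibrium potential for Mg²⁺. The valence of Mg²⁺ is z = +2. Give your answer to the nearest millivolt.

E = (25.9/z) · ln([Mg²⁺]_out/[Mg²⁺]_in) with z = +2.
= (25.9/2) · ln(0.655/0.775) = 12.95 · ln(0.8452)
= 12.95 · (-0.1682) = -2.18 mV

-2 mV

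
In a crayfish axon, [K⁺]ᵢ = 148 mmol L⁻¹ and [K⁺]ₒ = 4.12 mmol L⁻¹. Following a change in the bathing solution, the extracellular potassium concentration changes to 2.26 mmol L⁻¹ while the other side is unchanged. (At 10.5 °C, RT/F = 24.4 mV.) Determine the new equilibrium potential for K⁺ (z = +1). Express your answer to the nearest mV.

After the shift: [K⁺]_out = 2.26, [K⁺]_in = 148 mmol L⁻¹.
E_new = (24.4/1)·ln(2.26/148) = 24.40 · (-4.1818) = -102.04 mV

-102 mV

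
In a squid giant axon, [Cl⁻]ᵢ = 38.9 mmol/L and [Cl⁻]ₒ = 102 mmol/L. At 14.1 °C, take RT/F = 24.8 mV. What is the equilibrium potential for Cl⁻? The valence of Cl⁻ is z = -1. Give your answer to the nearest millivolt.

-24 mV

E = (24.8/z) · ln([Cl⁻]_out/[Cl⁻]_in) with z = -1.
For an anion, dividing by z = -1 reverses the sign.
= (24.8/-1) · ln(102/38.9) = -24.80 · ln(2.622)
= -24.80 · (0.9640) = -23.91 mV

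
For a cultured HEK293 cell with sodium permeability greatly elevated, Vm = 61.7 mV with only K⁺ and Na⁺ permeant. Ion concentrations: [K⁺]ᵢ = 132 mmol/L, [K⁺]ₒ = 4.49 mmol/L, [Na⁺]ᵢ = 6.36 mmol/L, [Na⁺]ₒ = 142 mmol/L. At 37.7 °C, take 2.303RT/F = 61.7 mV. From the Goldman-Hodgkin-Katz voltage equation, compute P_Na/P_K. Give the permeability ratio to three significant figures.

16.8

Let α = P_Na/P_K. GHK: Vm = 61.7·log₁₀[(Kₒ + α·Naₒ)/(Kᵢ + α·Naᵢ)].
10^(Vm/61.7) = 10^(61.7/61.7) = 10
So 10·(Kᵢ + α·Naᵢ) = Kₒ + α·Naₒ → α = (10·132.0 − 4.49) / (142.0 − 10·6.36)
α = (1320 − 4.49) / (142.0 − 63.6) = 1316/78.4 = 16.78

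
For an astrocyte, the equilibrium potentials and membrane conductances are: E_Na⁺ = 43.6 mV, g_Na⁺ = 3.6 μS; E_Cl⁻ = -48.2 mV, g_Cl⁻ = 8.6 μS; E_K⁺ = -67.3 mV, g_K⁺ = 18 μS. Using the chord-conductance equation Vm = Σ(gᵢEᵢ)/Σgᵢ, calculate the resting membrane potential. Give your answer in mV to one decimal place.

Σ gᵢEᵢ = 3.6·(43.6) + 8.6·(-48.2) + 18·(-67.3) = -1468.96
Σ gᵢ = 3.6 + 8.6 + 18 = 30.2
Vm = -1468.96 / 30.2 = -48.64 mV

-48.6 mV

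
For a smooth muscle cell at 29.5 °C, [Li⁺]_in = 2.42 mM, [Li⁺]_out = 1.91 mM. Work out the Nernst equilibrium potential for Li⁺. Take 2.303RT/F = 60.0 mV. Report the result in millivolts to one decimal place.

E = (60.0/z) · log₁₀([Li⁺]_out/[Li⁺]_in) with z = +1.
= (60.0/1) · log₁₀(1.91/2.42) = 60.00 · log₁₀(0.7893)
= 60.00 · (-0.1028) = -6.17 mV

-6.2 mV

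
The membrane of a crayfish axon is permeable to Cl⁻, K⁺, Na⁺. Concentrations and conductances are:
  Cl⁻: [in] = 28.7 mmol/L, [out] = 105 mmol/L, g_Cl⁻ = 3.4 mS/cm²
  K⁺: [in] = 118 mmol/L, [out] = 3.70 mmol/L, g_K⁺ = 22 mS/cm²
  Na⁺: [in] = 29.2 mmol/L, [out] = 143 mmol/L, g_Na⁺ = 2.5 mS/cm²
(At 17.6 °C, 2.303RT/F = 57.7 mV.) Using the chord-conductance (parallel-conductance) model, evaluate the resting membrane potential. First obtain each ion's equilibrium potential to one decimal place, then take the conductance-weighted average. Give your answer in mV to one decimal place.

-68.8 mV

E_Cl⁻ = (57.7/-1)·log₁₀(105/28.7) = -32.5 mV
E_K⁺ = (57.7/1)·log₁₀(3.70/118) = -86.8 mV
E_Na⁺ = (57.7/1)·log₁₀(143/29.2) = 39.8 mV
Vm = (Σ gᵢEᵢ)/(Σ gᵢ) = (3.4·-32.5 + 22·-86.8 + 2.5·39.8) / (3.4 + 22 + 2.5)
= -1920.60 / 27.9 = -68.84 mV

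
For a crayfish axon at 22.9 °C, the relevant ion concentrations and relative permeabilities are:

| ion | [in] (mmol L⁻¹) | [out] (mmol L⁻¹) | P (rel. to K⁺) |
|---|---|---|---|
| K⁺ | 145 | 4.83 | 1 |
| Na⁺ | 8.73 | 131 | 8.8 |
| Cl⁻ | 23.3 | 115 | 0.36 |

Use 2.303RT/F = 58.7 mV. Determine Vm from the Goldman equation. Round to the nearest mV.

Vm = 58.7 · log₁₀[(Σ P·[cation]ₒ + Σ P·[anion]ᵢ) / (Σ P·[cation]ᵢ + Σ P·[anion]ₒ)]
Numerator = 1×4.83 + 8.8×131 + 0.36×23.3 = 1166
Denominator = 1×145 + 8.8×8.73 + 0.36×115 = 263.2
Vm = 58.7 · log₁₀(4.4298) = 58.7 × (0.6464) = 37.94 mV

38 mV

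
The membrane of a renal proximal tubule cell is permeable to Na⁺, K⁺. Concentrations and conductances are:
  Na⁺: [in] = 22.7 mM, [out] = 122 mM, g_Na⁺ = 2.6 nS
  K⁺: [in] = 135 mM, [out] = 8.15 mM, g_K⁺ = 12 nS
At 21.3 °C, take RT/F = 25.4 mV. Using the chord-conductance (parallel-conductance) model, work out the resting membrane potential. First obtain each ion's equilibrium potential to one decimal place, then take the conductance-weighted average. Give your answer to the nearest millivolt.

-51 mV

E_Na⁺ = (25.4/1)·ln(122/22.7) = 42.7 mV
E_K⁺ = (25.4/1)·ln(8.15/135) = -71.3 mV
Vm = (Σ gᵢEᵢ)/(Σ gᵢ) = (2.6·42.7 + 12·-71.3) / (2.6 + 12)
= -744.58 / 14.6 = -51.00 mV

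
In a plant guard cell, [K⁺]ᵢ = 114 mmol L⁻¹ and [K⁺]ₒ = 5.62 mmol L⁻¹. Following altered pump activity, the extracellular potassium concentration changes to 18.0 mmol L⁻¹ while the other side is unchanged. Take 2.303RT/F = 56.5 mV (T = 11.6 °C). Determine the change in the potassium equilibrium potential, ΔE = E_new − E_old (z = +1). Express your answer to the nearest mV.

E_old = (56.5/1)·log₁₀(5.62/114) = -73.86 mV
E_new = (56.5/1)·log₁₀(18.0/114) = -45.29 mV
ΔE = -45.29 − (-73.86) = 28.56 mV

29 mV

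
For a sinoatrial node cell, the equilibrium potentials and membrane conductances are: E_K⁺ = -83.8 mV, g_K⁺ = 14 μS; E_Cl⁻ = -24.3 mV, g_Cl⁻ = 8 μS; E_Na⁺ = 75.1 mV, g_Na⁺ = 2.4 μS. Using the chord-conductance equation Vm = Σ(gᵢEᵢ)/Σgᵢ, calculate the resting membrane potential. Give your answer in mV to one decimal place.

Σ gᵢEᵢ = 14·(-83.8) + 8·(-24.3) + 2.4·(75.1) = -1187.36
Σ gᵢ = 14 + 8 + 2.4 = 24.4
Vm = -1187.36 / 24.4 = -48.66 mV

-48.7 mV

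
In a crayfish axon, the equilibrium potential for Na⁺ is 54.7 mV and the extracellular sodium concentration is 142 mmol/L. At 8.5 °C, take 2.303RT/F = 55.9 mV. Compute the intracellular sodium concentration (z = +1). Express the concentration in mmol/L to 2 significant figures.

Nernst: E = (55.9/1) · log₁₀([out]/[in]), so log₁₀([out]/[in]) = 54.7 × 1 / 55.9 = 0.9785.
[out]/[in] = 10^(0.9785) = 9.518.
[in] = 142 / 9.518 = 14.92 mmol/L.

15 mmol/L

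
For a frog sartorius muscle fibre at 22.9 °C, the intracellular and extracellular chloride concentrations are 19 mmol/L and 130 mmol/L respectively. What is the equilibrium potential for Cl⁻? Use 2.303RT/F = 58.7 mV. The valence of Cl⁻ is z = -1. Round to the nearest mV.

-49 mV

E = (58.7/z) · log₁₀([Cl⁻]_out/[Cl⁻]_in) with z = -1.
For an anion, dividing by z = -1 reverses the sign.
= (58.7/-1) · log₁₀(130/19) = -58.70 · log₁₀(6.842)
= -58.70 · (0.8352) = -49.03 mV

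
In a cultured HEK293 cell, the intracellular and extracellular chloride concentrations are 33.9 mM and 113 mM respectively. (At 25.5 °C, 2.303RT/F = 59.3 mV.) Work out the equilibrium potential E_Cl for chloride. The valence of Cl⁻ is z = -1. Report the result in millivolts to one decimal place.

-31.0 mV

E = (59.3/z) · log₁₀([Cl⁻]_out/[Cl⁻]_in) with z = -1.
For an anion, dividing by z = -1 reverses the sign.
= (59.3/-1) · log₁₀(113/33.9) = -59.30 · log₁₀(3.333)
= -59.30 · (0.5229) = -31.01 mV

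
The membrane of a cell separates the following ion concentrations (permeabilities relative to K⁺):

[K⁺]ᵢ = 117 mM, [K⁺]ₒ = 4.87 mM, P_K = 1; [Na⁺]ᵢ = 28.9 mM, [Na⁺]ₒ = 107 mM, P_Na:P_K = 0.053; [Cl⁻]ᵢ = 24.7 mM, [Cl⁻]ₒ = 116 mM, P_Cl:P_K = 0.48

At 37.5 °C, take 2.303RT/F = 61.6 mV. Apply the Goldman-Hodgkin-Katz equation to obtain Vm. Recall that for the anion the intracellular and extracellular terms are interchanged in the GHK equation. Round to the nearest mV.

Vm = 61.6 · log₁₀[(Σ P·[cation]ₒ + Σ P·[anion]ᵢ) / (Σ P·[cation]ᵢ + Σ P·[anion]ₒ)]
Numerator = 1×4.87 + 0.053×107 + 0.48×24.7 = 22.4
Denominator = 1×117 + 0.053×28.9 + 0.48×116 = 174.2
Vm = 61.6 · log₁₀(0.12856) = 61.6 × (-0.8909) = -54.88 mV

-55 mV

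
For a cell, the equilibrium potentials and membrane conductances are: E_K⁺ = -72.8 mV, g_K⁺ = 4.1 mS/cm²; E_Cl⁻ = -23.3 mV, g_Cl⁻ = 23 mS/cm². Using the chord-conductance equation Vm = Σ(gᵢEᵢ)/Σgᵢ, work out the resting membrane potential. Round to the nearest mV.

Σ gᵢEᵢ = 4.1·(-72.8) + 23·(-23.3) = -834.38
Σ gᵢ = 4.1 + 23 = 27.1
Vm = -834.38 / 27.1 = -30.79 mV

-31 mV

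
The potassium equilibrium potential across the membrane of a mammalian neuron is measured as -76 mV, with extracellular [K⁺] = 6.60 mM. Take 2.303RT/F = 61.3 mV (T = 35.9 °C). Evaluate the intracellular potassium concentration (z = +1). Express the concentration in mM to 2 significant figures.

110 mM

Nernst: E = (61.3/1) · log₁₀([out]/[in]), so log₁₀([out]/[in]) = -76.0 × 1 / 61.3 = -1.2398.
[out]/[in] = 10^(-1.2398) = 0.05757.
[in] = 6.60 / 0.05757 = 114.6 mM.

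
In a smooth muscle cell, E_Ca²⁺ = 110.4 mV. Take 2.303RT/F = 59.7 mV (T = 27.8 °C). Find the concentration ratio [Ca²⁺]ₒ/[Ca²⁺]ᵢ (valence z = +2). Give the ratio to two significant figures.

log₁₀([out]/[in]) = E·z/(59.7) = 110.4 × 2 / 59.7 = 3.6985
[out]/[in] = 10^(3.6985) = 4995

5000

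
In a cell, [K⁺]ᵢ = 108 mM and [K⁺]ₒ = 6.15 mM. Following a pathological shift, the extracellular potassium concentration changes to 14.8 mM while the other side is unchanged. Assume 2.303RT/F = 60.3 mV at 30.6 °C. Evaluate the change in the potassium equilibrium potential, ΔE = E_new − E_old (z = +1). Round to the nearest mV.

E_old = (60.3/1)·log₁₀(6.15/108) = -75.05 mV
E_new = (60.3/1)·log₁₀(14.8/108) = -52.05 mV
ΔE = -52.05 − (-75.05) = 23.00 mV

23 mV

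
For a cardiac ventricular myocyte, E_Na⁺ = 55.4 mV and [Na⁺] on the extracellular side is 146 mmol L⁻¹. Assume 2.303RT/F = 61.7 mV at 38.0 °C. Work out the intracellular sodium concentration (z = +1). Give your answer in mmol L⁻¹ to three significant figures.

18.5 mmol L⁻¹

Nernst: E = (61.7/1) · log₁₀([out]/[in]), so log₁₀([out]/[in]) = 55.4 × 1 / 61.7 = 0.8979.
[out]/[in] = 10^(0.8979) = 7.905.
[in] = 146 / 7.905 = 18.47 mmol L⁻¹.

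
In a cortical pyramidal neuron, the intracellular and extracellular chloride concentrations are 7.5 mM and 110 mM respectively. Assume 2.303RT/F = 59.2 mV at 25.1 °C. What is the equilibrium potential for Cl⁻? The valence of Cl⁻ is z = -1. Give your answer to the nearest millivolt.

-69 mV

E = (59.2/z) · log₁₀([Cl⁻]_out/[Cl⁻]_in) with z = -1.
For an anion, dividing by z = -1 reverses the sign.
= (59.2/-1) · log₁₀(110/7.5) = -59.20 · log₁₀(14.67)
= -59.20 · (1.1663) = -69.05 mV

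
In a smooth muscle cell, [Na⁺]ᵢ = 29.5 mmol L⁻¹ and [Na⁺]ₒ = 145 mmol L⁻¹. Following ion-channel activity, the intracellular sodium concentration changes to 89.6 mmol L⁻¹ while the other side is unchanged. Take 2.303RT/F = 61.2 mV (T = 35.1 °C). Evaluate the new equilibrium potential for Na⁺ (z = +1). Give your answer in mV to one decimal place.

12.8 mV

After the shift: [Na⁺]_out = 145, [Na⁺]_in = 89.6 mmol L⁻¹.
E_new = (61.2/1)·log₁₀(145/89.6) = 61.20 · (0.2091) = 12.79 mV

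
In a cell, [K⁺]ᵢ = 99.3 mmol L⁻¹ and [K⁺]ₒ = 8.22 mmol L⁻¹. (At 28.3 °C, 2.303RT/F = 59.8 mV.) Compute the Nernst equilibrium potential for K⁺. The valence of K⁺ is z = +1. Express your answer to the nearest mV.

E = (59.8/z) · log₁₀([K⁺]_out/[K⁺]_in) with z = +1.
= (59.8/1) · log₁₀(8.22/99.3) = 59.80 · log₁₀(0.08278)
= 59.80 · (-1.0821) = -64.71 mV

-65 mV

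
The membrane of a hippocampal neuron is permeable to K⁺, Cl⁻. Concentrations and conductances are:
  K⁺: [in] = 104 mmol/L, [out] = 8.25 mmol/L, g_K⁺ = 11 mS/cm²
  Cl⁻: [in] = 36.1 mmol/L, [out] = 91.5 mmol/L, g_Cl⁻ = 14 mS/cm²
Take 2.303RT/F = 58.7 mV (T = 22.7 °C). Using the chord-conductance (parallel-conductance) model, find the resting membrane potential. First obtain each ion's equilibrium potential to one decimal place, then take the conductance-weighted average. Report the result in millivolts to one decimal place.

-41.7 mV

E_K⁺ = (58.7/1)·log₁₀(8.25/104) = -64.6 mV
E_Cl⁻ = (58.7/-1)·log₁₀(91.5/36.1) = -23.7 mV
Vm = (Σ gᵢEᵢ)/(Σ gᵢ) = (11·-64.6 + 14·-23.7) / (11 + 14)
= -1042.40 / 25 = -41.70 mV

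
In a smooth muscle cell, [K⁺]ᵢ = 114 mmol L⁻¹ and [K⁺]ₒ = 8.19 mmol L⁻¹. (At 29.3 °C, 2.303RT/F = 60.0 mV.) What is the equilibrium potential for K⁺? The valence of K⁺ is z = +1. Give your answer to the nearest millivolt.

-69 mV

E = (60.0/z) · log₁₀([K⁺]_out/[K⁺]_in) with z = +1.
= (60.0/1) · log₁₀(8.19/114) = 60.00 · log₁₀(0.07184)
= 60.00 · (-1.1436) = -68.62 mV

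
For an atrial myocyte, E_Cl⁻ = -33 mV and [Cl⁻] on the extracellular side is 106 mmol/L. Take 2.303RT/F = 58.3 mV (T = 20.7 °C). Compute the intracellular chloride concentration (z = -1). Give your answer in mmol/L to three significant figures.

28.8 mmol/L

Nernst: E = (58.3/-1) · log₁₀([out]/[in]), so log₁₀([out]/[in]) = -33.0 × -1 / 58.3 = 0.5660.
[out]/[in] = 10^(0.5660) = 3.682.
[in] = 106 / 3.682 = 28.79 mmol/L.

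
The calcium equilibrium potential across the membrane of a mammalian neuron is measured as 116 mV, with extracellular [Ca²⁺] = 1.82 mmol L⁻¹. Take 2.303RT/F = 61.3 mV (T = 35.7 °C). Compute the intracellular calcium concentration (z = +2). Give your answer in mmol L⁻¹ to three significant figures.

0.000299 mmol L⁻¹

Nernst: E = (61.3/2) · log₁₀([out]/[in]), so log₁₀([out]/[in]) = 116.0 × 2 / 61.3 = 3.7847.
[out]/[in] = 10^(3.7847) = 6091.
[in] = 1.82 / 6091 = 0.0002988 mmol L⁻¹.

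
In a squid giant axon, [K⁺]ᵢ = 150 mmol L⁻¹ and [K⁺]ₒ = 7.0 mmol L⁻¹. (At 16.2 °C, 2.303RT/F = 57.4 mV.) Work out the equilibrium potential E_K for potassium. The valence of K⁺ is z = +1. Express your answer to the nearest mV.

-76 mV

E = (57.4/z) · log₁₀([K⁺]_out/[K⁺]_in) with z = +1.
= (57.4/1) · log₁₀(7.0/150) = 57.40 · log₁₀(0.04667)
= 57.40 · (-1.3310) = -76.40 mV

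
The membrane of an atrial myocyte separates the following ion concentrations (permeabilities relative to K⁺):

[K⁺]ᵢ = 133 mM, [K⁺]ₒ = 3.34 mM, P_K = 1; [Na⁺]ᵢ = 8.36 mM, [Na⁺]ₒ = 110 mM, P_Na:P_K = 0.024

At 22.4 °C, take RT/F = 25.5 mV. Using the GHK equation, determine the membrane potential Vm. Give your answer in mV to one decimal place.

-79.1 mV

Vm = 25.5 · ln[(Σ P·[cation]ₒ + Σ P·[anion]ᵢ) / (Σ P·[cation]ᵢ + Σ P·[anion]ₒ)]
Numerator = 1×3.34 + 0.024×110 = 5.98
Denominator = 1×133 + 0.024×8.36 = 133.2
Vm = 25.5 · ln(0.044895) = 25.5 × (-3.1034) = -79.14 mV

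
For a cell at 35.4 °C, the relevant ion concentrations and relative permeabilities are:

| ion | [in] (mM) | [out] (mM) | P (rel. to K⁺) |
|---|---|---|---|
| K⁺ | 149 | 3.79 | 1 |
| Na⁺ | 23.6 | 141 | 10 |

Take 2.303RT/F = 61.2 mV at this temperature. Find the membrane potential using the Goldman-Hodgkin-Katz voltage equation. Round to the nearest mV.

Vm = 61.2 · log₁₀[(Σ P·[cation]ₒ + Σ P·[anion]ᵢ) / (Σ P·[cation]ᵢ + Σ P·[anion]ₒ)]
Numerator = 1×3.79 + 10×141 = 1414
Denominator = 1×149 + 10×23.6 = 385
Vm = 61.2 · log₁₀(3.6722) = 61.2 × (0.5649) = 34.57 mV

35 mV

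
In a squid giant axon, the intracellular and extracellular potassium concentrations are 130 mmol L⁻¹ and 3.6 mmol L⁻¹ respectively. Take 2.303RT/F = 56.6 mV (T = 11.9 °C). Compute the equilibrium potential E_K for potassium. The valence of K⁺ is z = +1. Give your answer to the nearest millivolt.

E = (56.6/z) · log₁₀([K⁺]_out/[K⁺]_in) with z = +1.
= (56.6/1) · log₁₀(3.6/130) = 56.60 · log₁₀(0.02769)
= 56.60 · (-1.5576) = -88.16 mV

-88 mV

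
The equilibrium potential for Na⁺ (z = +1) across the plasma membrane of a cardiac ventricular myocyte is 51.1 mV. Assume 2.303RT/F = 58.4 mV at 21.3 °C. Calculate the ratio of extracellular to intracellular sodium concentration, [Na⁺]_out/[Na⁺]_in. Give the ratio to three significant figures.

7.50

log₁₀([out]/[in]) = E·z/(58.4) = 51.1 × 1 / 58.4 = 0.8750
[out]/[in] = 10^(0.8750) = 7.499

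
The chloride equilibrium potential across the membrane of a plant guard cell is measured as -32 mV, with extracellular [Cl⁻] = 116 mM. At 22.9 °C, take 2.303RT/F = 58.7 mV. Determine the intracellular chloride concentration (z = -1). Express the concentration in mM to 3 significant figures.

Nernst: E = (58.7/-1) · log₁₀([out]/[in]), so log₁₀([out]/[in]) = -32.0 × -1 / 58.7 = 0.5451.
[out]/[in] = 10^(0.5451) = 3.509.
[in] = 116 / 3.509 = 33.06 mM.

33.1 mM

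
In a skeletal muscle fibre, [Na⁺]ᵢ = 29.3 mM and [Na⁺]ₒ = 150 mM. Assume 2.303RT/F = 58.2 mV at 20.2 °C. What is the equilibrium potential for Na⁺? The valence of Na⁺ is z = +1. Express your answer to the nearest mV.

E = (58.2/z) · log₁₀([Na⁺]_out/[Na⁺]_in) with z = +1.
= (58.2/1) · log₁₀(150/29.3) = 58.20 · log₁₀(5.119)
= 58.20 · (0.7092) = 41.28 mV

41 mV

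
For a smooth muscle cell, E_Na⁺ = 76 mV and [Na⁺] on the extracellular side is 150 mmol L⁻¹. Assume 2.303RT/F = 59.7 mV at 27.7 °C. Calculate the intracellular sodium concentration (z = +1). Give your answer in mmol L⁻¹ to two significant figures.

8.0 mmol L⁻¹

Nernst: E = (59.7/1) · log₁₀([out]/[in]), so log₁₀([out]/[in]) = 76.0 × 1 / 59.7 = 1.2730.
[out]/[in] = 10^(1.2730) = 18.75.
[in] = 150 / 18.75 = 7.999 mmol L⁻¹.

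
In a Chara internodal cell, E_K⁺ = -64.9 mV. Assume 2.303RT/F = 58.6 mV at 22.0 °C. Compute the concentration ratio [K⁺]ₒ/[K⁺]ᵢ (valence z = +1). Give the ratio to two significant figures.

log₁₀([out]/[in]) = E·z/(58.6) = -64.9 × 1 / 58.6 = -1.1075
[out]/[in] = 10^(-1.1075) = 0.07807

0.078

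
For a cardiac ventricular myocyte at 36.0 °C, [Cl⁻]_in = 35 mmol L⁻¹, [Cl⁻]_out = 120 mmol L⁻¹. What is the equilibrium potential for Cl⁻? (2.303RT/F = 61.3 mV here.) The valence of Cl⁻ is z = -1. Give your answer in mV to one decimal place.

-32.8 mV

E = (61.3/z) · log₁₀([Cl⁻]_out/[Cl⁻]_in) with z = -1.
For an anion, dividing by z = -1 reverses the sign.
= (61.3/-1) · log₁₀(120/35) = -61.30 · log₁₀(3.429)
= -61.30 · (0.5351) = -32.80 mV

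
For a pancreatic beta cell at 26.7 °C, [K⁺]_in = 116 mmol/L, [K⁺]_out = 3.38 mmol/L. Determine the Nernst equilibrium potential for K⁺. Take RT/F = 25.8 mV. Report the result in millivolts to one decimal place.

E = (25.8/z) · ln([K⁺]_out/[K⁺]_in) with z = +1.
= (25.8/1) · ln(3.38/116) = 25.80 · ln(0.02914)
= 25.80 · (-3.5357) = -91.22 mV

-91.2 mV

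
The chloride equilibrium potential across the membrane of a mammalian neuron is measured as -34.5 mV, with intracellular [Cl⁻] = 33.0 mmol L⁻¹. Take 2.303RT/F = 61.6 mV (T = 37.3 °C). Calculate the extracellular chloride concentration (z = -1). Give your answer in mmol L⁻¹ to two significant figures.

Nernst: E = (61.6/-1) · log₁₀([out]/[in]), so log₁₀([out]/[in]) = -34.5 × -1 / 61.6 = 0.5601.
[out]/[in] = 10^(0.5601) = 3.631.
[out] = 3.631 × 33.0 = 119.8 mmol L⁻¹.

120 mmol L⁻¹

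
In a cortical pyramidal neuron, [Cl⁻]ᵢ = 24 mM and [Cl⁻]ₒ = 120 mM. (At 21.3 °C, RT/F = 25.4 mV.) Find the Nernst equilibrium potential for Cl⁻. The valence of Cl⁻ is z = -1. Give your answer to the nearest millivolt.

E = (25.4/z) · ln([Cl⁻]_out/[Cl⁻]_in) with z = -1.
For an anion, dividing by z = -1 reverses the sign.
= (25.4/-1) · ln(120/24) = -25.40 · ln(5)
= -25.40 · (1.6094) = -40.88 mV

-41 mV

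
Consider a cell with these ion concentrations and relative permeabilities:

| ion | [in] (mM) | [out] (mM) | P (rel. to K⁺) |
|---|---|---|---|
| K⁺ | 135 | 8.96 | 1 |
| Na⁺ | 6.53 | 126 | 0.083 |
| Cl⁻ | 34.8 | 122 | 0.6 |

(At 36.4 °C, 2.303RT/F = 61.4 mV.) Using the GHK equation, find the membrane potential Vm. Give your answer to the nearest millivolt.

Vm = 61.4 · log₁₀[(Σ P·[cation]ₒ + Σ P·[anion]ᵢ) / (Σ P·[cation]ᵢ + Σ P·[anion]ₒ)]
Numerator = 1×8.96 + 0.083×126 + 0.6×34.8 = 40.3
Denominator = 1×135 + 0.083×6.53 + 0.6×122 = 208.7
Vm = 61.4 · log₁₀(0.19305) = 61.4 × (-0.7143) = -43.86 mV

-44 mV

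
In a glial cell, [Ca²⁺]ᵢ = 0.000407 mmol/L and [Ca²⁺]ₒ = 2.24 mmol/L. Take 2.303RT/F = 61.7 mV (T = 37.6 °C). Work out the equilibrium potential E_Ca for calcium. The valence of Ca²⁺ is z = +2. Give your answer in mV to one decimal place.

115.4 mV

E = (61.7/z) · log₁₀([Ca²⁺]_out/[Ca²⁺]_in) with z = +2.
= (61.7/2) · log₁₀(2.24/0.000407) = 30.85 · log₁₀(5504)
= 30.85 · (3.7407) = 115.40 mV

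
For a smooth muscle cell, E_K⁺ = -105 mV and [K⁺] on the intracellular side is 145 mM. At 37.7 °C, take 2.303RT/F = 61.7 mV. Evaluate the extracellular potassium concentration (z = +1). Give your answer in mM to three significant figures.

2.88 mM

Nernst: E = (61.7/1) · log₁₀([out]/[in]), so log₁₀([out]/[in]) = -105.0 × 1 / 61.7 = -1.7018.
[out]/[in] = 10^(-1.7018) = 0.01987.
[out] = 0.01987 × 145 = 2.881 mM.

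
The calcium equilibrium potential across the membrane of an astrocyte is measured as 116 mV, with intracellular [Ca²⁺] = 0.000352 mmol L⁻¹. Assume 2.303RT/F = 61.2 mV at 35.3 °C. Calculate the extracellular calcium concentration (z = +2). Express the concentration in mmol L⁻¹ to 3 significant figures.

2.17 mmol L⁻¹

Nernst: E = (61.2/2) · log₁₀([out]/[in]), so log₁₀([out]/[in]) = 116.0 × 2 / 61.2 = 3.7908.
[out]/[in] = 10^(3.7908) = 6178.
[out] = 6178 × 0.000352 = 2.175 mmol L⁻¹.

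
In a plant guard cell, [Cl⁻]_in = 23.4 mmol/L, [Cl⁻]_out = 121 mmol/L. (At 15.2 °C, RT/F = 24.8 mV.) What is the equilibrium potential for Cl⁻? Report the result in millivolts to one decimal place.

E = (24.8/z) · ln([Cl⁻]_out/[Cl⁻]_in) with z = -1.
For an anion, dividing by z = -1 reverses the sign.
= (24.8/-1) · ln(121/23.4) = -24.80 · ln(5.171)
= -24.80 · (1.6431) = -40.75 mV

-40.7 mV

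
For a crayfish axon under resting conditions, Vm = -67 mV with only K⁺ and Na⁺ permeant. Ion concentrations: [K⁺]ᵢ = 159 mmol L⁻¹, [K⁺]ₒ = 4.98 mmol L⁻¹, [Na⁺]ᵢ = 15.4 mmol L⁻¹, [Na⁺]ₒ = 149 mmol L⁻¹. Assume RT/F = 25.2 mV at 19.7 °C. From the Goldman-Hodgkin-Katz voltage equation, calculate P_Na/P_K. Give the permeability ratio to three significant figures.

0.0416

Let α = P_Na/P_K. GHK: Vm = 25.2·ln[(Kₒ + α·Naₒ)/(Kᵢ + α·Naᵢ)].
e^(Vm/25.2) = e^(-67.0/25.2) = 0.070037
So 0.070037·(Kᵢ + α·Naᵢ) = Kₒ + α·Naₒ → α = (0.070037·159.0 − 4.98) / (149.0 − 0.070037·15.4)
α = (11.14 − 4.98) / (149.0 − 1.079) = 6.156/147.9 = 0.04162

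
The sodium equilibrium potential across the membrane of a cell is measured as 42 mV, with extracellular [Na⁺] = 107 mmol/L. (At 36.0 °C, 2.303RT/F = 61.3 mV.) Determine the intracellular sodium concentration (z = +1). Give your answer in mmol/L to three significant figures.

Nernst: E = (61.3/1) · log₁₀([out]/[in]), so log₁₀([out]/[in]) = 42.0 × 1 / 61.3 = 0.6852.
[out]/[in] = 10^(0.6852) = 4.843.
[in] = 107 / 4.843 = 22.09 mmol/L.

22.1 mmol/L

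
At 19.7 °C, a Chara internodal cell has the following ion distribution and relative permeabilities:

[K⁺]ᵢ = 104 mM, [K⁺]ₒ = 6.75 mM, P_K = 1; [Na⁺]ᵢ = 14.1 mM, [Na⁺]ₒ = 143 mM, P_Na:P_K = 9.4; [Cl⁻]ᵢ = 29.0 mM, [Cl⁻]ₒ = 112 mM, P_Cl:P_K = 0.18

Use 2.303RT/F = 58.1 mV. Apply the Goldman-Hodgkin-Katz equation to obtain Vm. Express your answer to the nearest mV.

Vm = 58.1 · log₁₀[(Σ P·[cation]ₒ + Σ P·[anion]ᵢ) / (Σ P·[cation]ᵢ + Σ P·[anion]ₒ)]
Numerator = 1×6.75 + 9.4×143 + 0.18×29.0 = 1356
Denominator = 1×104 + 9.4×14.1 + 0.18×112 = 256.7
Vm = 58.1 · log₁₀(5.2831) = 58.1 × (0.7229) = 42.00 mV

42 mV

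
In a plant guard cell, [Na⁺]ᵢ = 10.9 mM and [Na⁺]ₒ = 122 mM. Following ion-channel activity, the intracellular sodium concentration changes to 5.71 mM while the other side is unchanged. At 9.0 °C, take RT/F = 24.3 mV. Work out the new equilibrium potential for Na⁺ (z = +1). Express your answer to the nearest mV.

74 mV

After the shift: [Na⁺]_out = 122, [Na⁺]_in = 5.71 mM.
E_new = (24.3/1)·ln(122/5.71) = 24.30 · (3.0618) = 74.40 mV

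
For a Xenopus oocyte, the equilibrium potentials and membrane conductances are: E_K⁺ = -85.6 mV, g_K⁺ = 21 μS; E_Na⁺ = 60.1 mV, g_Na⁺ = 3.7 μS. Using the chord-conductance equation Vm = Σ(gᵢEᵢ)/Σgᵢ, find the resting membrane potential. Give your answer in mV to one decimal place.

-63.8 mV

Σ gᵢEᵢ = 21·(-85.6) + 3.7·(60.1) = -1575.23
Σ gᵢ = 21 + 3.7 = 24.7
Vm = -1575.23 / 24.7 = -63.77 mV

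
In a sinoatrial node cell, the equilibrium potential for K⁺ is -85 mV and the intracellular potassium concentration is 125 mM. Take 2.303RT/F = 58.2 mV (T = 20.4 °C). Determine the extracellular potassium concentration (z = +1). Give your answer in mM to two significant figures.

4.3 mM

Nernst: E = (58.2/1) · log₁₀([out]/[in]), so log₁₀([out]/[in]) = -85.0 × 1 / 58.2 = -1.4605.
[out]/[in] = 10^(-1.4605) = 0.03464.
[out] = 0.03464 × 125 = 4.329 mM.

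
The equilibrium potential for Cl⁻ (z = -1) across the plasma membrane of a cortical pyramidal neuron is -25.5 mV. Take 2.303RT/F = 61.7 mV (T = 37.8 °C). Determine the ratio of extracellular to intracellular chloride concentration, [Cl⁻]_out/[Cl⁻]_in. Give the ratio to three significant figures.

log₁₀([out]/[in]) = E·z/(61.7) = -25.5 × -1 / 61.7 = 0.4133
[out]/[in] = 10^(0.4133) = 2.59

2.59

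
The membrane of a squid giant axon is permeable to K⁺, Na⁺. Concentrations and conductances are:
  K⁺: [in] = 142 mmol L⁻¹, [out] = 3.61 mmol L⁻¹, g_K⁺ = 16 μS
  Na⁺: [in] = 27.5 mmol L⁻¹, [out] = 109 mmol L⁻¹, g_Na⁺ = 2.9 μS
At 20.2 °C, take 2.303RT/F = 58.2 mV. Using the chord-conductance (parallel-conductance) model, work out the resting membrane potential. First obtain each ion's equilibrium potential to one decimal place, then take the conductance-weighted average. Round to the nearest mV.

-73 mV

E_K⁺ = (58.2/1)·log₁₀(3.61/142) = -92.8 mV
E_Na⁺ = (58.2/1)·log₁₀(109/27.5) = 34.8 mV
Vm = (Σ gᵢEᵢ)/(Σ gᵢ) = (16·-92.8 + 2.9·34.8) / (16 + 2.9)
= -1383.88 / 18.9 = -73.22 mV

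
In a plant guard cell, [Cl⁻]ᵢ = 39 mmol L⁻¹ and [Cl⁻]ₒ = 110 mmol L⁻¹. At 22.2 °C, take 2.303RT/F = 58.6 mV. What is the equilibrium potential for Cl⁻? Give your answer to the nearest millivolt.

-26 mV

E = (58.6/z) · log₁₀([Cl⁻]_out/[Cl⁻]_in) with z = -1.
For an anion, dividing by z = -1 reverses the sign.
= (58.6/-1) · log₁₀(110/39) = -58.60 · log₁₀(2.821)
= -58.60 · (0.4503) = -26.39 mV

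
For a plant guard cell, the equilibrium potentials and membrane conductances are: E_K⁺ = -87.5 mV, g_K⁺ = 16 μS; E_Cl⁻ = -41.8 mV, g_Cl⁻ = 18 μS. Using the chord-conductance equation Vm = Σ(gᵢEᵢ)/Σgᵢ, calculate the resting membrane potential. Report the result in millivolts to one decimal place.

Σ gᵢEᵢ = 16·(-87.5) + 18·(-41.8) = -2152.40
Σ gᵢ = 16 + 18 = 34
Vm = -2152.40 / 34 = -63.31 mV

-63.3 mV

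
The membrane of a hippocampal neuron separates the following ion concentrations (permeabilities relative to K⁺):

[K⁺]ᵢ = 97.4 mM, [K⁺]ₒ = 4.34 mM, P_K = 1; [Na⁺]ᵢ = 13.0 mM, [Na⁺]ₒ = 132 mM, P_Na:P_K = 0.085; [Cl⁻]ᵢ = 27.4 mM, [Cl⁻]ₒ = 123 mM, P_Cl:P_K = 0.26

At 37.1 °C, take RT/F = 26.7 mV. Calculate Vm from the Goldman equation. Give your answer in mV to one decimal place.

-46.7 mV

Vm = 26.7 · ln[(Σ P·[cation]ₒ + Σ P·[anion]ᵢ) / (Σ P·[cation]ᵢ + Σ P·[anion]ₒ)]
Numerator = 1×4.34 + 0.085×132 + 0.26×27.4 = 22.68
Denominator = 1×97.4 + 0.085×13.0 + 0.26×123 = 130.5
Vm = 26.7 · ln(0.17384) = 26.7 × (-1.7496) = -46.71 mV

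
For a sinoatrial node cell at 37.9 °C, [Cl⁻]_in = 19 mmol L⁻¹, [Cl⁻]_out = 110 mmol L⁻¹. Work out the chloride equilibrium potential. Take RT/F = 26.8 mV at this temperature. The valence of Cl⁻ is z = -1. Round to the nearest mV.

-47 mV

E = (26.8/z) · ln([Cl⁻]_out/[Cl⁻]_in) with z = -1.
For an anion, dividing by z = -1 reverses the sign.
= (26.8/-1) · ln(110/19) = -26.80 · ln(5.789)
= -26.80 · (1.7560) = -47.06 mV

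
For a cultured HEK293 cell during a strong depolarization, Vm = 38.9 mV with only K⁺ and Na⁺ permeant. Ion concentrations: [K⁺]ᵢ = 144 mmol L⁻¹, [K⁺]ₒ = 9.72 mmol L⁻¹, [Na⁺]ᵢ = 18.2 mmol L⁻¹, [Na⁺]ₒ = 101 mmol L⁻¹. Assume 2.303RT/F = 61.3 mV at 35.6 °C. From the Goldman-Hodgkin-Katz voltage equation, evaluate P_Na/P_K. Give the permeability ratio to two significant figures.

Let α = P_Na/P_K. GHK: Vm = 61.3·log₁₀[(Kₒ + α·Naₒ)/(Kᵢ + α·Naᵢ)].
10^(Vm/61.3) = 10^(38.9/61.3) = 4.3111
So 4.3111·(Kᵢ + α·Naᵢ) = Kₒ + α·Naₒ → α = (4.3111·144.0 − 9.72) / (101.0 − 4.3111·18.2)
α = (620.8 − 9.72) / (101.0 − 78.46) = 611.1/22.54 = 27.11

27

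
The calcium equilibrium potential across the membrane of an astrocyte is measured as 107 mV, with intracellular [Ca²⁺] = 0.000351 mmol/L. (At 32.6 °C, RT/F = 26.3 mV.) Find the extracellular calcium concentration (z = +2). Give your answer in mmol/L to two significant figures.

Nernst: E = (26.3/2) · ln([out]/[in]), so ln([out]/[in]) = 107.0 × 2 / 26.3 = 8.1369.
[out]/[in] = e^(8.1369) = 3418.
[out] = 3418 × 0.000351 = 1.2 mmol/L.

1.2 mmol/L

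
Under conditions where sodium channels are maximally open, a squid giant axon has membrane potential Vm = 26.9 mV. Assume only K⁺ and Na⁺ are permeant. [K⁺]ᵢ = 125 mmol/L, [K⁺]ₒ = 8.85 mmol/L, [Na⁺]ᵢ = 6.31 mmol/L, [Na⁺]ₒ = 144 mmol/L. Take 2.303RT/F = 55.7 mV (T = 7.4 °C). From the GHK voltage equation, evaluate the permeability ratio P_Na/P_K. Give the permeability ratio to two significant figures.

3.0

Let α = P_Na/P_K. GHK: Vm = 55.7·log₁₀[(Kₒ + α·Naₒ)/(Kᵢ + α·Naᵢ)].
10^(Vm/55.7) = 10^(26.9/55.7) = 3.0405
So 3.0405·(Kᵢ + α·Naᵢ) = Kₒ + α·Naₒ → α = (3.0405·125.0 − 8.85) / (144.0 − 3.0405·6.31)
α = (380.1 − 8.85) / (144.0 − 19.19) = 371.2/124.8 = 2.974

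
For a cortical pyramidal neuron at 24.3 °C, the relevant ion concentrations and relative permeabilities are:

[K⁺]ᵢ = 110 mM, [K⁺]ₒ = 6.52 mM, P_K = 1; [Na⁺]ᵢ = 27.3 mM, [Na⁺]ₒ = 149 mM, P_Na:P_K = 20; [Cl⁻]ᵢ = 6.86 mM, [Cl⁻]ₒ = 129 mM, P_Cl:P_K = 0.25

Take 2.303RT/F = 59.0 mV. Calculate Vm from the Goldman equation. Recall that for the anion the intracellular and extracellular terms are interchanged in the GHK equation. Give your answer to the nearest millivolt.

38 mV

Vm = 59.0 · log₁₀[(Σ P·[cation]ₒ + Σ P·[anion]ᵢ) / (Σ P·[cation]ᵢ + Σ P·[anion]ₒ)]
Numerator = 1×6.52 + 20×149 + 0.25×6.86 = 2988
Denominator = 1×110 + 20×27.3 + 0.25×129 = 688.2
Vm = 59.0 · log₁₀(4.3418) = 59.0 × (0.6377) = 37.62 mV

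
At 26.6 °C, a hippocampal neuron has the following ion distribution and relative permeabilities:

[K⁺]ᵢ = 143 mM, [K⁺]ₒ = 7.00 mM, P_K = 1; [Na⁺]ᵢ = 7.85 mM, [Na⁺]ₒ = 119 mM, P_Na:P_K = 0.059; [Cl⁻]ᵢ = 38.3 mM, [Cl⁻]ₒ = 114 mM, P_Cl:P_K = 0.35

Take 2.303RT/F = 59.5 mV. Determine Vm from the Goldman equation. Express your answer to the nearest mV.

-49 mV

Vm = 59.5 · log₁₀[(Σ P·[cation]ₒ + Σ P·[anion]ᵢ) / (Σ P·[cation]ᵢ + Σ P·[anion]ₒ)]
Numerator = 1×7.00 + 0.059×119 + 0.35×38.3 = 27.43
Denominator = 1×143 + 0.059×7.85 + 0.35×114 = 183.4
Vm = 59.5 · log₁₀(0.14957) = 59.5 × (-0.8251) = -49.10 mV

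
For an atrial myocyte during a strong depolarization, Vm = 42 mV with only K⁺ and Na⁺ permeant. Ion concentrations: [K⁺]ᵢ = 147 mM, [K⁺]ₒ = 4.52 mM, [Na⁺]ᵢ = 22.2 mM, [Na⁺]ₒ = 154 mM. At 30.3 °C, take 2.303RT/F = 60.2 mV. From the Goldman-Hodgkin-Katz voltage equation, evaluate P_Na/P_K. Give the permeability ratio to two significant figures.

Let α = P_Na/P_K. GHK: Vm = 60.2·log₁₀[(Kₒ + α·Naₒ)/(Kᵢ + α·Naᵢ)].
10^(Vm/60.2) = 10^(42.0/60.2) = 4.9851
So 4.9851·(Kᵢ + α·Naᵢ) = Kₒ + α·Naₒ → α = (4.9851·147.0 − 4.52) / (154.0 − 4.9851·22.2)
α = (732.8 − 4.52) / (154.0 − 110.7) = 728.3/43.33 = 16.81

17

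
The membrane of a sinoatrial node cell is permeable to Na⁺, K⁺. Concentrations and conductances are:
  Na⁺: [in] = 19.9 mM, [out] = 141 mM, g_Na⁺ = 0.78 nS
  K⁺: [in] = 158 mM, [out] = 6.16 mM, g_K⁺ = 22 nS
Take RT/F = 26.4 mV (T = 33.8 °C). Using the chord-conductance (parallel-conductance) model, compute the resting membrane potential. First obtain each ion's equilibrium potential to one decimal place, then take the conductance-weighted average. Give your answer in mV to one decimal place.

E_Na⁺ = (26.4/1)·ln(141/19.9) = 51.7 mV
E_K⁺ = (26.4/1)·ln(6.16/158) = -85.7 mV
Vm = (Σ gᵢEᵢ)/(Σ gᵢ) = (0.78·51.7 + 22·-85.7) / (0.78 + 22)
= -1845.07 / 22.78 = -81.00 mV

-81.0 mV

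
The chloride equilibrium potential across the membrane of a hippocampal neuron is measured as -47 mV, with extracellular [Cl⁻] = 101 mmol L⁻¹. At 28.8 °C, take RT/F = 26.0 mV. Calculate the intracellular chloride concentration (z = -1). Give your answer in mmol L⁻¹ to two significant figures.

Nernst: E = (26.0/-1) · ln([out]/[in]), so ln([out]/[in]) = -47.0 × -1 / 26.0 = 1.8077.
[out]/[in] = e^(1.8077) = 6.096.
[in] = 101 / 6.096 = 16.57 mmol L⁻¹.

17 mmol L⁻¹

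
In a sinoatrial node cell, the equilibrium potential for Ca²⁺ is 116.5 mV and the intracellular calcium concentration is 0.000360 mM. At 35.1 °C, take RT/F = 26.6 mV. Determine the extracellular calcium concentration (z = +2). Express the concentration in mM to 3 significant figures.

2.29 mM

Nernst: E = (26.6/2) · ln([out]/[in]), so ln([out]/[in]) = 116.5 × 2 / 26.6 = 8.7594.
[out]/[in] = e^(8.7594) = 6370.
[out] = 6370 × 0.000360 = 2.293 mM.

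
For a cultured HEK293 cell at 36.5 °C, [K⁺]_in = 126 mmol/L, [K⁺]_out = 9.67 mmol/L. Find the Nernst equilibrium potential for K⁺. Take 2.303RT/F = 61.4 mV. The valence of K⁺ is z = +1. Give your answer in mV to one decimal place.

E = (61.4/z) · log₁₀([K⁺]_out/[K⁺]_in) with z = +1.
= (61.4/1) · log₁₀(9.67/126) = 61.40 · log₁₀(0.07675)
= 61.40 · (-1.1149) = -68.46 mV

-68.5 mV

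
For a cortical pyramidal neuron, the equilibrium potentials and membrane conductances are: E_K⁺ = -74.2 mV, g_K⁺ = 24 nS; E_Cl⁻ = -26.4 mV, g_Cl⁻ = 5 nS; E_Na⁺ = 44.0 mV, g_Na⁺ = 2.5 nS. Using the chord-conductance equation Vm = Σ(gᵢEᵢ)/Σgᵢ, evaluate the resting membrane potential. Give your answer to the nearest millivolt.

-57 mV

Σ gᵢEᵢ = 24·(-74.2) + 5·(-26.4) + 2.5·(44.0) = -1802.80
Σ gᵢ = 24 + 5 + 2.5 = 31.5
Vm = -1802.80 / 31.5 = -57.23 mV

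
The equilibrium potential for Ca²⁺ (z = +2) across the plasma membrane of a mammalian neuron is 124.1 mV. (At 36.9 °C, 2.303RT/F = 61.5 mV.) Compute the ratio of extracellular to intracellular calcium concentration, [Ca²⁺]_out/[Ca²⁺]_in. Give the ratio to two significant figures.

log₁₀([out]/[in]) = E·z/(61.5) = 124.1 × 2 / 61.5 = 4.0358
[out]/[in] = 10^(4.0358) = 1.086e+04

11000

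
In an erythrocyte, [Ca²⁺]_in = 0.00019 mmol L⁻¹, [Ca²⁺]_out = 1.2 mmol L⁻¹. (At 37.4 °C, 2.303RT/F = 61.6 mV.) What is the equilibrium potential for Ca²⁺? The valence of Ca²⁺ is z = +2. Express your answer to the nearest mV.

117 mV

E = (61.6/z) · log₁₀([Ca²⁺]_out/[Ca²⁺]_in) with z = +2.
= (61.6/2) · log₁₀(1.2/0.00019) = 30.80 · log₁₀(6316)
= 30.80 · (3.8004) = 117.05 mV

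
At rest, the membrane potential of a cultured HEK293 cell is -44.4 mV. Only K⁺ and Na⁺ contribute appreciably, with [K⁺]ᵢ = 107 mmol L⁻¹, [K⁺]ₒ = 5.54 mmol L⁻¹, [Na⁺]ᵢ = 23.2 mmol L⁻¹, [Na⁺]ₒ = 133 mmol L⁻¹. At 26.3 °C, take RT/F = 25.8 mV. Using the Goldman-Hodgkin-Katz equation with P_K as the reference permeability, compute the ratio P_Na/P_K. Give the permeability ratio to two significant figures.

Let α = P_Na/P_K. GHK: Vm = 25.8·ln[(Kₒ + α·Naₒ)/(Kᵢ + α·Naᵢ)].
e^(Vm/25.8) = e^(-44.4/25.8) = 0.1789
So 0.1789·(Kᵢ + α·Naᵢ) = Kₒ + α·Naₒ → α = (0.1789·107.0 − 5.54) / (133.0 − 0.1789·23.2)
α = (19.14 − 5.54) / (133.0 − 4.15) = 13.6/128.8 = 0.1056

0.11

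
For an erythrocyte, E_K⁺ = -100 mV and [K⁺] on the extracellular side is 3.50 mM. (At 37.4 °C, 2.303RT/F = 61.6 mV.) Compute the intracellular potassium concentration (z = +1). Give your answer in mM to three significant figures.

147 mM

Nernst: E = (61.6/1) · log₁₀([out]/[in]), so log₁₀([out]/[in]) = -100.0 × 1 / 61.6 = -1.6234.
[out]/[in] = 10^(-1.6234) = 0.0238.
[in] = 3.50 / 0.0238 = 147 mM.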